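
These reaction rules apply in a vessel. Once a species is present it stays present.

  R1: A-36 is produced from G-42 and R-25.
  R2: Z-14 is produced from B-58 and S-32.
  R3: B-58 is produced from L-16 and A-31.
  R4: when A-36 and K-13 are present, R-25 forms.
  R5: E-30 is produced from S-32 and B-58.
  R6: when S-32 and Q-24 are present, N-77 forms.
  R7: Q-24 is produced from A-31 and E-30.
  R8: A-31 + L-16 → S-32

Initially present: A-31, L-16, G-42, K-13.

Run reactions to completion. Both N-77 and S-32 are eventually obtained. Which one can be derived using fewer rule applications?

S-32: A-31 and L-16 present → S-32 forms (R8). [1 rule application]
N-77: A-31 and L-16 present → S-32 forms (R8). L-16 and A-31 present → B-58 forms (R3). S-32 and B-58 present → E-30 forms (R5). A-31 and E-30 present → Q-24 forms (R7). S-32 and Q-24 present → N-77 forms (R6). [5 rule applications]
S-32 needs fewer.

S-32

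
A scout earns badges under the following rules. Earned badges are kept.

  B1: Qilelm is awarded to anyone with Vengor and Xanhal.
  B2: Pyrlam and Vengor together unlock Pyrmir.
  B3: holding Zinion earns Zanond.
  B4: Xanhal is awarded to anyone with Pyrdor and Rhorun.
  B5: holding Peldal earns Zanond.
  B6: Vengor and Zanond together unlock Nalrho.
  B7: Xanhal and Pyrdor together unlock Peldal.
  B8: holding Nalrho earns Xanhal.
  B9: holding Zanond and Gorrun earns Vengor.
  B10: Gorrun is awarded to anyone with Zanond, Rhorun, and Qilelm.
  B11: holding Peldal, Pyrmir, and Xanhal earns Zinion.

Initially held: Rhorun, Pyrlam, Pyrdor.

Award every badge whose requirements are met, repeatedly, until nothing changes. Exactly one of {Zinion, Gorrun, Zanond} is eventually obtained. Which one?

Zanond

With Pyrdor and Rhorun, Xanhal is earned (B4).
With Xanhal and Pyrdor, Peldal is earned (B7).
With Peldal, Zanond is earned (B5).
Zinion would need Peldal, Pyrmir, and Xanhal (B11), but Pyrmir is never earned. Gorrun would need Zanond, Rhorun, and Qilelm (B10), but Qilelm is never earned.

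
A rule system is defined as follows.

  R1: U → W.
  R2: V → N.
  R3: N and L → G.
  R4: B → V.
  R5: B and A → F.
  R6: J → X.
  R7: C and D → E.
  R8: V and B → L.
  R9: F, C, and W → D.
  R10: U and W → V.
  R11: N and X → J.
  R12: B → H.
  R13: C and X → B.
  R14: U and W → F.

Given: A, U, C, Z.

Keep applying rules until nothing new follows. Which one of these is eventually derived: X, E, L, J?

U holds, so W follows (R1).
From U and W, R14 gives F.
From F, C, and W, R9 gives D.
C and D hold, so E follows (R7).
J would need N and X (R11), but X is never established. X would need J (R6), but J is never established. L would need V and B (R8), but B is never established.

E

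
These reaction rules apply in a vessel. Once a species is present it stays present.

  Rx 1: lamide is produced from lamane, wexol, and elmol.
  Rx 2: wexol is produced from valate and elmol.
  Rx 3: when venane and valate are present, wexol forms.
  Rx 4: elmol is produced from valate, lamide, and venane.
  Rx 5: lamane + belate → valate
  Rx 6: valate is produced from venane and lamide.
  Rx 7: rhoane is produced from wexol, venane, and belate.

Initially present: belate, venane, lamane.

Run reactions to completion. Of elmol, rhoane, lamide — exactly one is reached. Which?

lamane and belate present → valate forms (Rx 5).
venane and valate present → wexol forms (Rx 3).
wexol, venane, and belate present → rhoane forms (Rx 7).
elmol would need valate, lamide, and venane (Rx 4), but lamide never forms. lamide would need lamane, wexol, and elmol (Rx 1), but elmol never forms.

rhoane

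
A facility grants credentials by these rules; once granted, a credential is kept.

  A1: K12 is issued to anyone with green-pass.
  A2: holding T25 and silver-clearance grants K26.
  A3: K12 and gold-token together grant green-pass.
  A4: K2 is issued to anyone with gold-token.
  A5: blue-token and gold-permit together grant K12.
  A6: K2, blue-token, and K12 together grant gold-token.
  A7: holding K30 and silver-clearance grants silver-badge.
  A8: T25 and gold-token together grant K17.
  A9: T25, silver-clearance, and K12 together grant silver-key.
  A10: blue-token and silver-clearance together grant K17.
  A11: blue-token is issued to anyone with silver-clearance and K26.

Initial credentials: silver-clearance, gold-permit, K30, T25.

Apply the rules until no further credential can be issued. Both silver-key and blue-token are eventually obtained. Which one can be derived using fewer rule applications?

blue-token

blue-token: Holding T25 and silver-clearance grants K26 (A2). Holding silver-clearance and K26 grants blue-token (A11). [2 rule applications]
silver-key: Holding T25 and silver-clearance grants K26 (A2). Holding silver-clearance and K26 grants blue-token (A11). Holding blue-token and gold-permit grants K12 (A5). Holding T25, silver-clearance, and K12 grants silver-key (A9). [4 rule applications]
blue-token needs fewer.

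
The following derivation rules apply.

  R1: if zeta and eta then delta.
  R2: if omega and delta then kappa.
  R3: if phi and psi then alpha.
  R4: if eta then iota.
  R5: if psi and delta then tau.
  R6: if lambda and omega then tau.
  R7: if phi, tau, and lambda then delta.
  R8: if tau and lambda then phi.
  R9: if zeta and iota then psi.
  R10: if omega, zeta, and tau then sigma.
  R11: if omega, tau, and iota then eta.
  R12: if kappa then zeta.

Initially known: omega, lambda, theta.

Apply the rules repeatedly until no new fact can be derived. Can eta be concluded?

eta would need omega, tau, and iota (R11), but iota is never established.

No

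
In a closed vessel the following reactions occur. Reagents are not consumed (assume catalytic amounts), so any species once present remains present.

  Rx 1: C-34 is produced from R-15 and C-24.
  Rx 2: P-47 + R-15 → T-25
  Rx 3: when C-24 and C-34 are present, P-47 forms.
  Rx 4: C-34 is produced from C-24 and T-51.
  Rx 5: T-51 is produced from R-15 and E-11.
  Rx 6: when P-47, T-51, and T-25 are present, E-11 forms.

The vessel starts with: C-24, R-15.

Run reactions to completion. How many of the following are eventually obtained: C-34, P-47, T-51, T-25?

3

R-15 and C-24 present → C-34 forms (Rx 1).
C-24 and C-34 present → P-47 forms (Rx 3).
P-47 and R-15 present → T-25 forms (Rx 2).
C-34: reached.
P-47: reached.
T-51 would need R-15 and E-11 (Rx 5), but E-11 never forms.
T-25: reached.
Reached: C-34, P-47, and T-25 — 3 of the 4.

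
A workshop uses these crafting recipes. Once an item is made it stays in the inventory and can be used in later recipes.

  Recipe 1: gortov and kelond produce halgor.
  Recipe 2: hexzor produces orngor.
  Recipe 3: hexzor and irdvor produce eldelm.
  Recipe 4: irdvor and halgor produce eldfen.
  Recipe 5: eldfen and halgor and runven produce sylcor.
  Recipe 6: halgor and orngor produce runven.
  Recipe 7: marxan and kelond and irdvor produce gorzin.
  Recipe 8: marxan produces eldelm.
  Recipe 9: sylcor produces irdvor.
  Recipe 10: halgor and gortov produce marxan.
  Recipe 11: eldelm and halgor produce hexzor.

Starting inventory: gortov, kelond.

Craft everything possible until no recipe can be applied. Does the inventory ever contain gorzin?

gorzin would need marxan, kelond, and irdvor (Recipe 7), but irdvor is never obtained.

No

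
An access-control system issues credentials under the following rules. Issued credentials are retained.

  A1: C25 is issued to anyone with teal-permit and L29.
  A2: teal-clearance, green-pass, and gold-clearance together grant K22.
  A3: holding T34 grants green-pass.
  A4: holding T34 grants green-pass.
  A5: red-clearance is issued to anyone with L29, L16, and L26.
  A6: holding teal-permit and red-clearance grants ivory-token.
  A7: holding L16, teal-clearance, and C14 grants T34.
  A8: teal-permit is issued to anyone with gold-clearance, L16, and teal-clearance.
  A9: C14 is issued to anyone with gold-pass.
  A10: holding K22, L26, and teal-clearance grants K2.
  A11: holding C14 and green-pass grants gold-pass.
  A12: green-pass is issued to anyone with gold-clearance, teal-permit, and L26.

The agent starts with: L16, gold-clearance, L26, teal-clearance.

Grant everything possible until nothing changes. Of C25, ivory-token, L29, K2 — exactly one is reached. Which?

Holding gold-clearance, L16, and teal-clearance grants teal-permit (A8).
Holding gold-clearance, teal-permit, and L26 grants green-pass (A12).
Holding teal-clearance, green-pass, and gold-clearance grants K22 (A2).
Holding K22, L26, and teal-clearance grants K2 (A10).
ivory-token would need teal-permit and red-clearance (A6), but red-clearance is never granted. C25 would need teal-permit and L29 (A1), but L29 is never granted. No rule produces L29, and it is not given.

K2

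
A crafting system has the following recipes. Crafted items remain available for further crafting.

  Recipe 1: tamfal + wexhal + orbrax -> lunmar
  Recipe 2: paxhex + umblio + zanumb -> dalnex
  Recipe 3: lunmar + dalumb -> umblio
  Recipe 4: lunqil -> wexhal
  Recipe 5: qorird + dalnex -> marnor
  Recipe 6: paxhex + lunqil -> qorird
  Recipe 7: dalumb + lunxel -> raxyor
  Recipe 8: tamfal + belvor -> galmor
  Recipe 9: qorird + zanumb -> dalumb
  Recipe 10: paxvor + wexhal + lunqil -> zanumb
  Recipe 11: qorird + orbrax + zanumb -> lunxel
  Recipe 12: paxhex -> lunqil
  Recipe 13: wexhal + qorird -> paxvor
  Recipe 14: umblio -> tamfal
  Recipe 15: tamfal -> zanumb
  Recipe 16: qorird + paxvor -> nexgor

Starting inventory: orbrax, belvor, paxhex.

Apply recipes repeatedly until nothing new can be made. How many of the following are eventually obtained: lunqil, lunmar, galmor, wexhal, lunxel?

Using Recipe 12, paxhex makes lunqil.
Using Recipe 4, lunqil makes wexhal.
paxhex + lunqil -> qorird (Recipe 6).
Using Recipe 13, wexhal and qorird make paxvor.
Using Recipe 10, paxvor, wexhal, and lunqil make zanumb.
Using Recipe 11, qorird, orbrax, and zanumb make lunxel.
lunqil: reached.
lunmar would need tamfal, wexhal, and orbrax (Recipe 1), but tamfal is never obtained.
galmor would need tamfal and belvor (Recipe 8), but tamfal is never obtained.
wexhal: reached.
lunxel: reached.
Reached: lunqil, wexhal, and lunxel — 3 of the 5.

3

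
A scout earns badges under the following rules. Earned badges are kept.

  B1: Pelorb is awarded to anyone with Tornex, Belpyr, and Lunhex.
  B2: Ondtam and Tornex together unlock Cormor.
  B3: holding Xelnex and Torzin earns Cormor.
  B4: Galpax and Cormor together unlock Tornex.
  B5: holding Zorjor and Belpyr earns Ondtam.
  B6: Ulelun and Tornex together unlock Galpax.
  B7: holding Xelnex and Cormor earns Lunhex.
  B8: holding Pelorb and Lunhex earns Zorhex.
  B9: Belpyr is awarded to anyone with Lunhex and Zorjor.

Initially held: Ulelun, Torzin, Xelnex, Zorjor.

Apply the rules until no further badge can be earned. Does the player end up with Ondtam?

Yes

With Xelnex and Torzin, Cormor is earned (B3).
With Xelnex and Cormor, Lunhex is earned (B7).
With Lunhex and Zorjor, Belpyr is earned (B9).
With Zorjor and Belpyr, Ondtam is earned (B5).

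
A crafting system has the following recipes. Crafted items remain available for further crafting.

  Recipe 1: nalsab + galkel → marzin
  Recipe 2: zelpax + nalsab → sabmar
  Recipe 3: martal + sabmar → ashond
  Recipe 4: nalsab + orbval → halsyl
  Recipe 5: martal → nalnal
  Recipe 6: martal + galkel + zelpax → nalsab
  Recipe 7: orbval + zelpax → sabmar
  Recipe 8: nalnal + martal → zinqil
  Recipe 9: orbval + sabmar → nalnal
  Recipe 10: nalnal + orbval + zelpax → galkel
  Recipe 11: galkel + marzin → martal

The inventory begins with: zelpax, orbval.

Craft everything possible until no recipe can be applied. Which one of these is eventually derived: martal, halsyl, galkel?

Using Recipe 7, orbval and zelpax make sabmar.
Using Recipe 9, orbval and sabmar make nalnal.
nalnal + orbval + zelpax → galkel (Recipe 10).
martal would need galkel and marzin (Recipe 11), but marzin is never obtained. halsyl would need nalsab and orbval (Recipe 4), but nalsab is never obtained.

galkel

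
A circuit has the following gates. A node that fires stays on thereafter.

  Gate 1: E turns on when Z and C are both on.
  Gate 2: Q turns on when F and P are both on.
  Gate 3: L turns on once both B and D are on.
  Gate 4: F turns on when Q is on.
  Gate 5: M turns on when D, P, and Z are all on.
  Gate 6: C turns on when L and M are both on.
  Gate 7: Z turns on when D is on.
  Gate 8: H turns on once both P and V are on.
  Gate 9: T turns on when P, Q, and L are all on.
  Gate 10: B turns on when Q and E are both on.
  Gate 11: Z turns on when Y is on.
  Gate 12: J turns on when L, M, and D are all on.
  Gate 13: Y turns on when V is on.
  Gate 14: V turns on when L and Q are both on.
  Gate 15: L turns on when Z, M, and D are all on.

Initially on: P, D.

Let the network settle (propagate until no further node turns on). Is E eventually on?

Yes

Gate 7: D on → Z on.
Gate 5: D, P, and Z on → M on.
Z, M, and D are on, so L turns on (Gate 15).
Gate 6: L and M on → C on.
Gate 1: Z and C on → E on.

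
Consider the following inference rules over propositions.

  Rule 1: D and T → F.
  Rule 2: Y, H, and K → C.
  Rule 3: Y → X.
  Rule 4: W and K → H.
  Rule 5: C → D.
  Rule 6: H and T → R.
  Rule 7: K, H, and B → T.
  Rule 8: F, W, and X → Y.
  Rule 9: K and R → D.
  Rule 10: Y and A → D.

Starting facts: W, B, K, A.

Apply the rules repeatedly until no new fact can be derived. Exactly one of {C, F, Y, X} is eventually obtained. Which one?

From W and K, Rule 4 gives H.
From K, H, and B, Rule 7 gives T.
H and T hold, so R follows (Rule 6).
From K and R, Rule 9 gives D.
D and T hold, so F follows (Rule 1).
Y would need F, W, and X (Rule 8), but X is never established. C would need Y, H, and K (Rule 2), but Y is never established. X would need Y (Rule 3), but Y is never established.

F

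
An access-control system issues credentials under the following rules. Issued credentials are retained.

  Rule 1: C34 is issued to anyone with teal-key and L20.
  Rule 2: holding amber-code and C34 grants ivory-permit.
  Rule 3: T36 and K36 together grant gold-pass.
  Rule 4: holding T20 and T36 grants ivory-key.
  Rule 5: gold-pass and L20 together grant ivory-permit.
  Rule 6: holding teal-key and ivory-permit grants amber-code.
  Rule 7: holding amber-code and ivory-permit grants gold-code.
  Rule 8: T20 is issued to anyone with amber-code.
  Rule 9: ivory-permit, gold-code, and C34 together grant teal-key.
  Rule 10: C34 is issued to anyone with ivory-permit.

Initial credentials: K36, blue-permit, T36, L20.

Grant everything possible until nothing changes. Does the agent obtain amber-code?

No

amber-code would need teal-key and ivory-permit (Rule 6), but teal-key is never granted.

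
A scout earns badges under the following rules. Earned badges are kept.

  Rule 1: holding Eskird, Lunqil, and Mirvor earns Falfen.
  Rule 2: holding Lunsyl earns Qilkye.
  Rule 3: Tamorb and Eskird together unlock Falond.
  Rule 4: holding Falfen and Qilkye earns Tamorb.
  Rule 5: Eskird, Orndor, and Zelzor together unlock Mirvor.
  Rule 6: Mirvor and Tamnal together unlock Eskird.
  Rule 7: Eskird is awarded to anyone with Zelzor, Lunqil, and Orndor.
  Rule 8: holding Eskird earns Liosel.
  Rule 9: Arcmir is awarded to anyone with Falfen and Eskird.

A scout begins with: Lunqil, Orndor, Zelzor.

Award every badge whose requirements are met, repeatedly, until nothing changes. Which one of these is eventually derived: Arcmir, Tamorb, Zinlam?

Arcmir

With Zelzor, Lunqil, and Orndor, Eskird is earned (Rule 7).
With Eskird, Orndor, and Zelzor, Mirvor is earned (Rule 5).
With Eskird, Lunqil, and Mirvor, Falfen is earned (Rule 1).
With Falfen and Eskird, Arcmir is earned (Rule 9).
No rule produces Zinlam, and it is not given. Tamorb would need Falfen and Qilkye (Rule 4), but Qilkye is never earned.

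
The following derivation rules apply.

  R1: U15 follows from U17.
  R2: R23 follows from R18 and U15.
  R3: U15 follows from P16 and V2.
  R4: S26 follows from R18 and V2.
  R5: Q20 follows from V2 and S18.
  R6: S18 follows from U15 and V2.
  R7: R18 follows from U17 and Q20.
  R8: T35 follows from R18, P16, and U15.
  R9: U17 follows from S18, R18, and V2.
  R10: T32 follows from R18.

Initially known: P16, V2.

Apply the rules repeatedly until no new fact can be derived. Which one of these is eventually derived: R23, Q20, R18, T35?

Q20

P16 and V2 hold, so U15 follows (R3).
U15 and V2 hold, so S18 follows (R6).
From V2 and S18, R5 gives Q20.
R23 would need R18 and U15 (R2), but R18 is never established. R18 would need U17 and Q20 (R7), but U17 is never established. T35 would need R18, P16, and U15 (R8), but R18 is never established.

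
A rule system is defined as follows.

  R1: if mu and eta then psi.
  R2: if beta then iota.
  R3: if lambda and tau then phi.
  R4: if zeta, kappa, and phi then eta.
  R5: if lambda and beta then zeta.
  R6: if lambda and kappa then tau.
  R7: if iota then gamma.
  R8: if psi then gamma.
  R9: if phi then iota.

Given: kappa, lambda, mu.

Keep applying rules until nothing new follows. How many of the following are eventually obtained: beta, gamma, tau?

2

From lambda and kappa, R6 gives tau.
From lambda and tau, R3 gives phi.
phi holds, so iota follows (R9).
iota holds, so gamma follows (R7).
No rule produces beta, and it is not given.
gamma: reached.
tau: reached.
Reached: gamma and tau — 2 of the 3.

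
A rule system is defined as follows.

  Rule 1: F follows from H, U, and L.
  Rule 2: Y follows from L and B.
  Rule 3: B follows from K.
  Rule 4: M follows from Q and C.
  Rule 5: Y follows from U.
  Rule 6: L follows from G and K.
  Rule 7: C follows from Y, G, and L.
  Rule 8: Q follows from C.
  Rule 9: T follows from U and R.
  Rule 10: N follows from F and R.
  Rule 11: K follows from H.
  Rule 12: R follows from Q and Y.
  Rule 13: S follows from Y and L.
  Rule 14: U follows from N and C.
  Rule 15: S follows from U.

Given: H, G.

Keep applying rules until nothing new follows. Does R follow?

Yes

From H, Rule 11 gives K.
From G and K, Rule 6 gives L.
K holds, so B follows (Rule 3).
From L and B, Rule 2 gives Y.
Y, G, and L hold, so C follows (Rule 7).
From C, Rule 8 gives Q.
Q and Y hold, so R follows (Rule 12).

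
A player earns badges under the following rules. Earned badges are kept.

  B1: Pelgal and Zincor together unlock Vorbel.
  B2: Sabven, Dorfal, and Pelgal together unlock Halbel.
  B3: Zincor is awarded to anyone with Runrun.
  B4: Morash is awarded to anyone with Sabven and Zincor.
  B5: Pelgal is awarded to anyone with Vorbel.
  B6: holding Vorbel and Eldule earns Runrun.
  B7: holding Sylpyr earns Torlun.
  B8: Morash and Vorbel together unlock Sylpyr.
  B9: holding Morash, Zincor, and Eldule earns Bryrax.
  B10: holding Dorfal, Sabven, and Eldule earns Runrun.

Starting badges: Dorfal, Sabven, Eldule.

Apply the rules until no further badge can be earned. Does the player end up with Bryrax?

Yes

With Dorfal, Sabven, and Eldule, Runrun is earned (B10).
With Runrun, Zincor is earned (B3).
With Sabven and Zincor, Morash is earned (B4).
With Morash, Zincor, and Eldule, Bryrax is earned (B9).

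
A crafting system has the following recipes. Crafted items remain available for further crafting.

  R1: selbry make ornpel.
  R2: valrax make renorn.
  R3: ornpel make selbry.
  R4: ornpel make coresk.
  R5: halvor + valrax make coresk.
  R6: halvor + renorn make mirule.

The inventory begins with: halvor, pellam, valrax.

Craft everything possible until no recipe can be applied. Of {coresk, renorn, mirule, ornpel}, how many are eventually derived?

Using R5, halvor and valrax make coresk.
Using R2, valrax makes renorn.
Using R6, halvor and renorn make mirule.
coresk: reached.
renorn: reached.
mirule: reached.
ornpel would need selbry (R1), but selbry is never obtained.
Reached: coresk, renorn, and mirule — 3 of the 4.

3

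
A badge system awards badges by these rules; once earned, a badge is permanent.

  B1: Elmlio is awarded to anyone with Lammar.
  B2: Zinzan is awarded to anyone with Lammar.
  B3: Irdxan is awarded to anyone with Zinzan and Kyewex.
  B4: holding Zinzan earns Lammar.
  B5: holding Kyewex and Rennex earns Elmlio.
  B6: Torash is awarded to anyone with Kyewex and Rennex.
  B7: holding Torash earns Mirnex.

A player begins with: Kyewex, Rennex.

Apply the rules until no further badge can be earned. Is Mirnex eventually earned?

With Kyewex and Rennex, Torash is earned (B6).
With Torash, Mirnex is earned (B7).

Yes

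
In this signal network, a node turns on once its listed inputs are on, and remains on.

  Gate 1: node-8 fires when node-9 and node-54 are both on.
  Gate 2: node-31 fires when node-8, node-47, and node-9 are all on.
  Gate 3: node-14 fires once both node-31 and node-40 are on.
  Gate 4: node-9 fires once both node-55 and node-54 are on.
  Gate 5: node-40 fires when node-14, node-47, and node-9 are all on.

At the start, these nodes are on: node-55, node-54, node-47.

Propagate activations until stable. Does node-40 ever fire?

node-40 would need node-14, node-47, and node-9 (Gate 5), but node-14 never turns on.

No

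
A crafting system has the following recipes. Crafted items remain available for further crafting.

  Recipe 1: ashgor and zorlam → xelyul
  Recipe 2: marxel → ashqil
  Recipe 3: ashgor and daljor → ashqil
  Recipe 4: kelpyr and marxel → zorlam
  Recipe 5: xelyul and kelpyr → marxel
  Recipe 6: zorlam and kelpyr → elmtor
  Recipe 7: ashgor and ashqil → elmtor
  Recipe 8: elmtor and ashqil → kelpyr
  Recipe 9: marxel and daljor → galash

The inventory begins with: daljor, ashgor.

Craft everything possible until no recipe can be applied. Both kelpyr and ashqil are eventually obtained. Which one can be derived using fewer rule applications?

ashqil

ashqil: Using Recipe 3, ashgor and daljor make ashqil. [1 rule application]
kelpyr: Using Recipe 3, ashgor and daljor make ashqil. ashgor and ashqil → elmtor (Recipe 7). elmtor and ashqil → kelpyr (Recipe 8). [3 rule applications]
ashqil needs fewer.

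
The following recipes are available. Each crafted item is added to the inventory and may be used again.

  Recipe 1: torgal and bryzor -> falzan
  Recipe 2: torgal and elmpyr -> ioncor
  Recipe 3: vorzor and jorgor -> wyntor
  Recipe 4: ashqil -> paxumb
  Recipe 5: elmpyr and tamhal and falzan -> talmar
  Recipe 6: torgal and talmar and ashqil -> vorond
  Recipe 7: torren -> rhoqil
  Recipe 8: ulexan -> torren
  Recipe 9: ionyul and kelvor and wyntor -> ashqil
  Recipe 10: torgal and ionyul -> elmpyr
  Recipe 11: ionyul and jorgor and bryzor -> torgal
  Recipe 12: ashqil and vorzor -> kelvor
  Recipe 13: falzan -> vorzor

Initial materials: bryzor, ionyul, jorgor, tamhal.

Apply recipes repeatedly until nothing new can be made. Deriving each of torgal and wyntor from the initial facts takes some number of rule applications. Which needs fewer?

torgal

torgal: ionyul and jorgor and bryzor -> torgal (Recipe 11). [1 rule application]
wyntor: ionyul and jorgor and bryzor -> torgal (Recipe 11). Using Recipe 1, torgal and bryzor make falzan. Using Recipe 13, falzan makes vorzor. Using Recipe 3, vorzor and jorgor make wyntor. [4 rule applications]
torgal needs fewer.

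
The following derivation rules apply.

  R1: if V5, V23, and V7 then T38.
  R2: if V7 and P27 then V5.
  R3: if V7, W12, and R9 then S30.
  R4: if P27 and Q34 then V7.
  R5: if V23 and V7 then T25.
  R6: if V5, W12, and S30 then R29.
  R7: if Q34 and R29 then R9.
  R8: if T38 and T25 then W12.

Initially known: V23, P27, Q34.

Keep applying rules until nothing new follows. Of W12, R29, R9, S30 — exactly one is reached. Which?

From P27 and Q34, R4 gives V7.
V23 and V7 hold, so T25 follows (R5).
V7 and P27 hold, so V5 follows (R2).
From V5, V23, and V7, R1 gives T38.
From T38 and T25, R8 gives W12.
R9 would need Q34 and R29 (R7), but R29 is never established. S30 would need V7, W12, and R9 (R3), but R9 is never established. R29 would need V5, W12, and S30 (R6), but S30 is never established.

W12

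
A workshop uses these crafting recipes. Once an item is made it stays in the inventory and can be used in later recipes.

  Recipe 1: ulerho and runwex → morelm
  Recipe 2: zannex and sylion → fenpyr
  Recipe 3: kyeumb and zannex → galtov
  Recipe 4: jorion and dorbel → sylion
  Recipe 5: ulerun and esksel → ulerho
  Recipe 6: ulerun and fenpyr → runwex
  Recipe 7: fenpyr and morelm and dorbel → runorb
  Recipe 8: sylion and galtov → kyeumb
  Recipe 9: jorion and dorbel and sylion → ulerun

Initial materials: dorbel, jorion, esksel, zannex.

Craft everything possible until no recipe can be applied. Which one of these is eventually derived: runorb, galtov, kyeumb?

runorb

jorion and dorbel → sylion (Recipe 4).
zannex and sylion → fenpyr (Recipe 2).
jorion and dorbel and sylion → ulerun (Recipe 9).
Using Recipe 6, ulerun and fenpyr make runwex.
Using Recipe 5, ulerun and esksel make ulerho.
ulerho and runwex → morelm (Recipe 1).
fenpyr and morelm and dorbel → runorb (Recipe 7).
kyeumb would need sylion and galtov (Recipe 8), but galtov is never obtained. galtov would need kyeumb and zannex (Recipe 3), but kyeumb is never obtained.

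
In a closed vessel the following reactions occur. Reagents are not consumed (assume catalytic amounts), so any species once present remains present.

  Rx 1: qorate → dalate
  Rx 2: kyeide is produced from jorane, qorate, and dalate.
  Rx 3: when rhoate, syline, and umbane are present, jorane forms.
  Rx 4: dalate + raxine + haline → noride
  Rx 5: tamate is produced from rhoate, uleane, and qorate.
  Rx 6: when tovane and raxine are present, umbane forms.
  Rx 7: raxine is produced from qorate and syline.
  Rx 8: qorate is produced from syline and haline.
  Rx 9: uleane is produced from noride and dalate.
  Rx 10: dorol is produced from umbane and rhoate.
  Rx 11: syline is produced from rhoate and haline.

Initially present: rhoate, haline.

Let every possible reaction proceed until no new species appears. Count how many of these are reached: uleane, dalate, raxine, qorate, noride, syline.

rhoate and haline present → syline forms (Rx 11).
syline and haline present → qorate forms (Rx 8).
qorate present → dalate forms (Rx 1).
qorate and syline present → raxine forms (Rx 7).
dalate, raxine, and haline present → noride forms (Rx 4).
noride and dalate present → uleane forms (Rx 9).
uleane: reached.
dalate: reached.
raxine: reached.
qorate: reached.
noride: reached.
syline: reached.
All 6 are reached.

6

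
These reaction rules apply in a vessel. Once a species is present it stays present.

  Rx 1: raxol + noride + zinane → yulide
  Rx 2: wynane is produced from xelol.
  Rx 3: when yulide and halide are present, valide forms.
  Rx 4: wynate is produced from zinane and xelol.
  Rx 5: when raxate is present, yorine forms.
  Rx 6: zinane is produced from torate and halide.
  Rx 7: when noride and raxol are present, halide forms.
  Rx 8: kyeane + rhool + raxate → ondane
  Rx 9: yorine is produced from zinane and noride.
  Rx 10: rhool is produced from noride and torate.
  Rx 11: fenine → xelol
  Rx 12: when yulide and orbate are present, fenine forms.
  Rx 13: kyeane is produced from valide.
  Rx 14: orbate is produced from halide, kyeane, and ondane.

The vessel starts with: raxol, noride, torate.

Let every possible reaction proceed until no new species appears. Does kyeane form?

noride and raxol present → halide forms (Rx 7).
torate and halide present → zinane forms (Rx 6).
raxol, noride, and zinane present → yulide forms (Rx 1).
yulide and halide present → valide forms (Rx 3).
valide present → kyeane forms (Rx 13).

Yes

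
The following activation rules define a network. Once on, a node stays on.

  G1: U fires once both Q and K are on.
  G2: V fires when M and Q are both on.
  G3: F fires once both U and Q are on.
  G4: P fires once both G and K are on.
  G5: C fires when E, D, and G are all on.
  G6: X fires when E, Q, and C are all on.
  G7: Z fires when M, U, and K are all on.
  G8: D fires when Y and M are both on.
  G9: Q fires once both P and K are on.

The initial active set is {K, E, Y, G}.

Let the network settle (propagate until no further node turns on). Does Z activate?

No

Z would need M, U, and K (G7), but M never turns on.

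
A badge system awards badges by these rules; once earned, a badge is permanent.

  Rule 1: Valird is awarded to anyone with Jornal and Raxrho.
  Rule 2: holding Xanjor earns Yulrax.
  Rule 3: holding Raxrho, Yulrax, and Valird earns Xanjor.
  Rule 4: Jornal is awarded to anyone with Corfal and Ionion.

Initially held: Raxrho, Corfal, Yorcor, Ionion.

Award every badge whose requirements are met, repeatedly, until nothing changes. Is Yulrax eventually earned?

Yulrax would need Xanjor (Rule 2), but Xanjor is never earned.

No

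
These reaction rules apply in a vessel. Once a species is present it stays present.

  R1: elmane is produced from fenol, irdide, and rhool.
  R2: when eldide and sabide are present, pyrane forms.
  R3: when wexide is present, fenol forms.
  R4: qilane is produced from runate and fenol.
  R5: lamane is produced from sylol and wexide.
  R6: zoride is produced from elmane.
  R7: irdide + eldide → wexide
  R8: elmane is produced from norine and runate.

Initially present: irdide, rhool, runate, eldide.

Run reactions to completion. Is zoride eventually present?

irdide and eldide present → wexide forms (R7).
wexide present → fenol forms (R3).
fenol, irdide, and rhool present → elmane forms (R1).
elmane present → zoride forms (R6).

Yes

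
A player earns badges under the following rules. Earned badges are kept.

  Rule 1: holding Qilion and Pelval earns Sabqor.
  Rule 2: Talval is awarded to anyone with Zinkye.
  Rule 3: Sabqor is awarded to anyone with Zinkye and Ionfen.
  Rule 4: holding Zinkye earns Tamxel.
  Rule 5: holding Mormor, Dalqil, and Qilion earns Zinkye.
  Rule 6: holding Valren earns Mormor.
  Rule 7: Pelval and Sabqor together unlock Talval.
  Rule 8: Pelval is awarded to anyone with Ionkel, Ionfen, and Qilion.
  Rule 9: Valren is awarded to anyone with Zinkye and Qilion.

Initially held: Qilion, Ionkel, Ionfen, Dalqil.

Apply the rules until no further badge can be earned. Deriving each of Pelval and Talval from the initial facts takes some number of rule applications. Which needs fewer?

Pelval

Pelval: With Ionkel, Ionfen, and Qilion, Pelval is earned (Rule 8). [1 rule application]
Talval: With Ionkel, Ionfen, and Qilion, Pelval is earned (Rule 8). With Qilion and Pelval, Sabqor is earned (Rule 1). With Pelval and Sabqor, Talval is earned (Rule 7). [3 rule applications]
Pelval needs fewer.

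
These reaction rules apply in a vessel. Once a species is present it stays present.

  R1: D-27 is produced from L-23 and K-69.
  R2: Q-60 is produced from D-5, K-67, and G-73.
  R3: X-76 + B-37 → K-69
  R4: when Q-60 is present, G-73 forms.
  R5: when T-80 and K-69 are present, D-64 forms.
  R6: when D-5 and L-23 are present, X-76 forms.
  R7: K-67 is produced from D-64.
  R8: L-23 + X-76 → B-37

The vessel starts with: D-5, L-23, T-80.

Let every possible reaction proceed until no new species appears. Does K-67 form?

Yes

D-5 and L-23 present → X-76 forms (R6).
L-23 and X-76 present → B-37 forms (R8).
X-76 and B-37 present → K-69 forms (R3).
T-80 and K-69 present → D-64 forms (R5).
D-64 present → K-67 forms (R7).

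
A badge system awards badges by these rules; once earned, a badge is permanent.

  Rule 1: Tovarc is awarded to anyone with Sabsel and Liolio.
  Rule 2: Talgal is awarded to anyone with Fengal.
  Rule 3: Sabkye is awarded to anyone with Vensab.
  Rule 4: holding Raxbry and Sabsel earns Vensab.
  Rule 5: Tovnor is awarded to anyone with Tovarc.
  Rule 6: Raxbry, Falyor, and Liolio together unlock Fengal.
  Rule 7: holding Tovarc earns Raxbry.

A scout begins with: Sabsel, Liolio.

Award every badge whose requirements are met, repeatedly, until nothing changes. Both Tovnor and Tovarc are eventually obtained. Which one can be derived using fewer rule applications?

Tovarc

Tovarc: With Sabsel and Liolio, Tovarc is earned (Rule 1). [1 rule application]
Tovnor: With Sabsel and Liolio, Tovarc is earned (Rule 1). With Tovarc, Tovnor is earned (Rule 5). [2 rule applications]
Tovarc needs fewer.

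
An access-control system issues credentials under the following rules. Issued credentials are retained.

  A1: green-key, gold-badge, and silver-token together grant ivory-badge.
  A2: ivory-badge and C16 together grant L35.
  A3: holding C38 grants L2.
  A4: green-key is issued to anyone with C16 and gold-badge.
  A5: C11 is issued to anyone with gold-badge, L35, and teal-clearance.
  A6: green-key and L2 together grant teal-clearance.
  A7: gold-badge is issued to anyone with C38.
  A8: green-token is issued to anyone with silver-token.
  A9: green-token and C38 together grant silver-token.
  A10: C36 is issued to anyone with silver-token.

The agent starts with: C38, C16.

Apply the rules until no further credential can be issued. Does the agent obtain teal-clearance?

Yes

Holding C38 grants L2 (A3).
Holding C38 grants gold-badge (A7).
Holding C16 and gold-badge grants green-key (A4).
Holding green-key and L2 grants teal-clearance (A6).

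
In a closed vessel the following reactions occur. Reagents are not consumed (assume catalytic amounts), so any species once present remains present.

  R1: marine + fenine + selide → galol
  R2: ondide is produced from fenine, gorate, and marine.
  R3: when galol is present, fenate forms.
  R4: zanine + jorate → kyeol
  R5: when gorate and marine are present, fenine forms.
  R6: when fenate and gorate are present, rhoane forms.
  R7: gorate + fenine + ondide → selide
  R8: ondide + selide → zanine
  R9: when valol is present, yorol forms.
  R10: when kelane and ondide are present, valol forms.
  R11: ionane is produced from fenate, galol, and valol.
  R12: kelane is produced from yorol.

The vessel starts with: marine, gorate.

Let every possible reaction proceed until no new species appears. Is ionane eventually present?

No

ionane would need fenate, galol, and valol (R11), but valol never forms.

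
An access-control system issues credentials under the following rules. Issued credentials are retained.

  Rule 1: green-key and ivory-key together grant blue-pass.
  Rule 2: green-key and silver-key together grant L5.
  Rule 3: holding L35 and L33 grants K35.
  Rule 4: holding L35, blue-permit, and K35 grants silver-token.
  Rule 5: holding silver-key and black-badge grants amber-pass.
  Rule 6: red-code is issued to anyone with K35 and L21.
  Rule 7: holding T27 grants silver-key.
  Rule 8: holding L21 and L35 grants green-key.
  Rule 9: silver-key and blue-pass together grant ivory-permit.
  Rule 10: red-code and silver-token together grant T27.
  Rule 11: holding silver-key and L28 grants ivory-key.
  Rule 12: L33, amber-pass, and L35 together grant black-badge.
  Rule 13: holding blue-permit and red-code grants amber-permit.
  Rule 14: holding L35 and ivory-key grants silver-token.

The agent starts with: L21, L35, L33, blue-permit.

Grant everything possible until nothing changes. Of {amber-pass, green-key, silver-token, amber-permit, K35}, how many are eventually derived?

4

Holding L21 and L35 grants green-key (Rule 8).
Holding L35 and L33 grants K35 (Rule 3).
Holding L35, blue-permit, and K35 grants silver-token (Rule 4).
Holding K35 and L21 grants red-code (Rule 6).
Holding blue-permit and red-code grants amber-permit (Rule 13).
amber-pass would need silver-key and black-badge (Rule 5), but black-badge is never granted.
green-key: reached.
silver-token: reached.
amber-permit: reached.
K35: reached.
Reached: green-key, silver-token, amber-permit, and K35 — 4 of the 5.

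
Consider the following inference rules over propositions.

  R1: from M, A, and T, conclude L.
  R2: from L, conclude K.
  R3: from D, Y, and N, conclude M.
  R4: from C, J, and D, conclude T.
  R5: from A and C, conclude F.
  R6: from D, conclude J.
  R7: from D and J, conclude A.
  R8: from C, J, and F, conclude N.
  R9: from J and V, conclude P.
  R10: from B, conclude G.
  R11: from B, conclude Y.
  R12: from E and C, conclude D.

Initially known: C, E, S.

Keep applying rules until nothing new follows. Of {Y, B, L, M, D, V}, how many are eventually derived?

E and C hold, so D follows (R12).
Y would need B (R11), but B is never established.
No rule produces B, and it is not given.
L would need M, A, and T (R1), but M is never established.
M would need D, Y, and N (R3), but Y is never established.
D: reached.
No rule produces V, and it is not given.
Reached: D — 1 of the 6.

1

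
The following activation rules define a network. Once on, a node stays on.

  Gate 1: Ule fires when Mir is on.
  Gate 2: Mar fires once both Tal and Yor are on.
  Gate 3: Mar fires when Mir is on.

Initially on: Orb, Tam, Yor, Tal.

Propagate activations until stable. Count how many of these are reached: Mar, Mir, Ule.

1

Tal and Yor are on, so Mar fires (Gate 2).
Mar: reached.
No rule produces Mir, and it is not given.
Ule would need Mir (Gate 1), but Mir never turns on.
Reached: Mar — 1 of the 3.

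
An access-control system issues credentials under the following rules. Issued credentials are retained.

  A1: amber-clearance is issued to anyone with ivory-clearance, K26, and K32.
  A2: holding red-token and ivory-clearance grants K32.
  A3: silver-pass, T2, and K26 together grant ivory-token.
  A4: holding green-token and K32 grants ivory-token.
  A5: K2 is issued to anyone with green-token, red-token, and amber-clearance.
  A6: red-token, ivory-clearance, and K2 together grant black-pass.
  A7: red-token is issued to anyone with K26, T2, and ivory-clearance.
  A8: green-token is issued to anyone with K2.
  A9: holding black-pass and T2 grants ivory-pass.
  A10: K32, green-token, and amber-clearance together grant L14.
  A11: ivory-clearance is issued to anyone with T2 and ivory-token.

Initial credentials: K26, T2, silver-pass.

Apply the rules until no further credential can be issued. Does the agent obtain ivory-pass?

ivory-pass would need black-pass and T2 (A9), but black-pass is never granted.

No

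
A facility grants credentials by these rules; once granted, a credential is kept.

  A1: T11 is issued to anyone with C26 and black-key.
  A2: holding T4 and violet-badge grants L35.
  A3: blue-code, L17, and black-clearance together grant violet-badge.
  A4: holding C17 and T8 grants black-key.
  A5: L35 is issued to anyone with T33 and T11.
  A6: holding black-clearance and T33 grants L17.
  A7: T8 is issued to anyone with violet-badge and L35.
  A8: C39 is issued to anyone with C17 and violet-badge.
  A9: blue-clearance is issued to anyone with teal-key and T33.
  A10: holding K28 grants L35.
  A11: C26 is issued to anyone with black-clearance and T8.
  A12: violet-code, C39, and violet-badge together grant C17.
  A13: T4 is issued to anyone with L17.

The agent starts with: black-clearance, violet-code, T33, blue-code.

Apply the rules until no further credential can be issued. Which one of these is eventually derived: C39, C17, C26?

C26

Holding black-clearance and T33 grants L17 (A6).
Holding L17 grants T4 (A13).
Holding blue-code, L17, and black-clearance grants violet-badge (A3).
Holding T4 and violet-badge grants L35 (A2).
Holding violet-badge and L35 grants T8 (A7).
Holding black-clearance and T8 grants C26 (A11).
C17 would need violet-code, C39, and violet-badge (A12), but C39 is never granted. C39 would need C17 and violet-badge (A8), but C17 is never granted.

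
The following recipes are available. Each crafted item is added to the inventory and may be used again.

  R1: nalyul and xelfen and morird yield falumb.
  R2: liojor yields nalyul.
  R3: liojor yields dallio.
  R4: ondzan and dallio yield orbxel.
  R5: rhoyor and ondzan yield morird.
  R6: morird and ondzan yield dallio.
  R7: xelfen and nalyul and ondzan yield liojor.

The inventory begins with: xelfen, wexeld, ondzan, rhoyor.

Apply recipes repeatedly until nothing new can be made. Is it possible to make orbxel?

Yes

Using R5, rhoyor and ondzan make morird.
morird and ondzan → dallio (R6).
Using R4, ondzan and dallio make orbxel.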